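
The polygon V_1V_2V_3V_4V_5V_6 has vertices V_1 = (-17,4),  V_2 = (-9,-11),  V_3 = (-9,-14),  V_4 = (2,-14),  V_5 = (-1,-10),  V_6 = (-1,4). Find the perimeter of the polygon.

|V_1V_2| = √((8)² + (-15)²) = √289 = 17
|V_2V_3| = √((0)² + (-3)²) = √9 = 3
|V_3V_4| = √((11)² + (0)²) = √121 = 11
|V_4V_5| = √((-3)² + (4)²) = √25 = 5
|V_5V_6| = √((0)² + (14)²) = √196 = 14
|V_6V_1| = √((-16)² + (0)²) = √256 = 16
Perimeter = 17 + 3 + 11 + 5 + 14 + 16 = 66.

66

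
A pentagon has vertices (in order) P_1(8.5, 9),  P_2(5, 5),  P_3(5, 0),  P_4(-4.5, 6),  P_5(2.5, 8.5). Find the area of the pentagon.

50.25

Apply the shoelace (surveyor's) formula: 2A = Σ (x_i·y_{i+1} − x_{i+1}·y_i), indices taken mod 5.
P_1→P_2: (8.5)(5) − (5)(9) = -2.5
P_2→P_3: (5)(0) − (5)(5) = -25
P_3→P_4: (5)(6) − (-4.5)(0) = 30
P_4→P_5: (-4.5)(8.5) − (2.5)(6) = -53.25
P_5→P_1: (2.5)(9) − (8.5)(8.5) = -49.75
Σ = -100.5
Area = |Σ|/2 = 50.25.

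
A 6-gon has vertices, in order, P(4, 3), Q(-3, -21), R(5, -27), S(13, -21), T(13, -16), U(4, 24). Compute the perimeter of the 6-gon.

112

|PQ| = √((-7)² + (-24)²) = √625 = 25
|QR| = √((8)² + (-6)²) = √100 = 10
|RS| = √((8)² + (6)²) = √100 = 10
|ST| = √((0)² + (5)²) = √25 = 5
|TU| = √((-9)² + (40)²) = √1681 = 41
|UP| = √((0)² + (-21)²) = √441 = 21
Perimeter = 25 + 10 + 10 + 5 + 41 + 21 = 112.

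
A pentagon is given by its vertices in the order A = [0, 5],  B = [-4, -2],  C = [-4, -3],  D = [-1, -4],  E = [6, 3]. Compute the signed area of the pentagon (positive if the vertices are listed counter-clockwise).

44

Apply the shoelace formula: 2A = Σ (x_i·y_{i+1} − x_{i+1}·y_i), indices taken mod 5.
Σ = (20) + (4) + (13) + (21) + (30) = 88
Signed area = Σ/2 = 44 (positive ⇒ counter-clockwise traversal).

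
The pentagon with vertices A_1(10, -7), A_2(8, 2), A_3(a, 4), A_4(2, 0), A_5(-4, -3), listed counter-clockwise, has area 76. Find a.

0

Write out the shoelace sum; only the two edges meeting at A_3 involve a:
2·Area = [(8·4 − a·2) + (a·0 − 2·4)] + 128
       = -2·a + 152 = 152
⇒ a = 0.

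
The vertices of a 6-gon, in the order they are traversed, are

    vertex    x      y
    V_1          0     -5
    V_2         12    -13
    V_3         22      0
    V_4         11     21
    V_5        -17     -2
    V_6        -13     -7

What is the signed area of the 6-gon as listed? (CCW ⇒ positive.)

Apply Gauss's area formula: 2A = Σ (x_i·y_{i+1} − x_{i+1}·y_i), indices taken mod 6.
Σ = (60) + (286) + (462) + (335) + (93) + (65) = 1301
Signed area = Σ/2 = 650.5 (positive ⇒ counter-clockwise traversal).

650.5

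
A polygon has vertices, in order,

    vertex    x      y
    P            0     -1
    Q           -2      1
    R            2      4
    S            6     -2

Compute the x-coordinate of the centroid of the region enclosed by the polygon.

128/69

Apply the shoelace formula. First the cross-terms c_i = x_i·y_{i+1} − x_{i+1}·y_i:
  -2, -10, -28, -6  ⇒  2A = -46, A = -23.
Then Σ (x_i + x_{i+1})·c_i = -256, so x̄ = -256 / (6·(-23)) = 128/69.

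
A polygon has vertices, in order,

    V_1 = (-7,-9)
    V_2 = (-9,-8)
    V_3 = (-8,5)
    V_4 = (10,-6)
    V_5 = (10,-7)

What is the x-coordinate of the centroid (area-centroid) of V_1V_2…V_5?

Apply Gauss's area formula. First the cross-terms c_i = x_i·y_{i+1} − x_{i+1}·y_i:
  -25, -109, -2, -10, -139  ⇒  2A = -285, A = -142.5.
Then Σ (x_i + x_{i+1})·c_i = 1632, so x̄ = 1632 / (6·(-142.5)) = -544/285.

-544/285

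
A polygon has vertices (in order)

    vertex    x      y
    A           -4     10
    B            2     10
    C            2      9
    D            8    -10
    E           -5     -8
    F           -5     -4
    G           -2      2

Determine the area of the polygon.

159

Apply the surveyor's formula: 2A = Σ (x_i·y_{i+1} − x_{i+1}·y_i), indices taken mod 7.
Σ = (-60) + (-2) + (-92) + (-114) + (-20) + (-18) + (-12) = -318
Area = |Σ|/2 = 159.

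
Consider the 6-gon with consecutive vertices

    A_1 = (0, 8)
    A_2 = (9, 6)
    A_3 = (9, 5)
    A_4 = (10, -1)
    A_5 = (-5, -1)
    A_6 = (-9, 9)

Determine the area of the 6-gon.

140.5

Apply the surveyor's formula: 2A = Σ (x_i·y_{i+1} − x_{i+1}·y_i), indices taken mod 6.
Σ = (-72) + (-9) + (-59) + (-15) + (-54) + (-72) = -281
Area = |Σ|/2 = 140.5.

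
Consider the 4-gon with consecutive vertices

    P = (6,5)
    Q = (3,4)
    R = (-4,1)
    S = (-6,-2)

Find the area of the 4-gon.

12

Apply Gauss's area formula: 2A = Σ (x_i·y_{i+1} − x_{i+1}·y_i), indices taken mod 4.
Σ = (9) + (19) + (14) + (-18) = 24
Area = |Σ|/2 = 12.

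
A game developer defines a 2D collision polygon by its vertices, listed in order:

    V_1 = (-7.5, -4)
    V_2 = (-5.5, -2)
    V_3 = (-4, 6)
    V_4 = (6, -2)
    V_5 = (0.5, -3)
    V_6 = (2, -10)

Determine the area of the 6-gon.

87.5

Apply the shoelace (surveyor's) formula: 2A = Σ (x_i·y_{i+1} − x_{i+1}·y_i), indices taken mod 6.
V_1→V_2: (-7.5)(-2) − (-5.5)(-4) = -7
V_2→V_3: (-5.5)(6) − (-4)(-2) = -41
V_3→V_4: (-4)(-2) − (6)(6) = -28
V_4→V_5: (6)(-3) − (0.5)(-2) = -17
V_5→V_6: (0.5)(-10) − (2)(-3) = 1
V_6→V_1: (2)(-4) − (-7.5)(-10) = -83
Σ = -175
Area = |Σ|/2 = 87.5.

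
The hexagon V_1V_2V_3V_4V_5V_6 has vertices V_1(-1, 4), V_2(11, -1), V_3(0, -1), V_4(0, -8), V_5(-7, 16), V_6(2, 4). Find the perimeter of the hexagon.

74

|V_1V_2| = √((12)² + (-5)²) = √169 = 13
|V_2V_3| = √((-11)² + (0)²) = √121 = 11
|V_3V_4| = √((0)² + (-7)²) = √49 = 7
|V_4V_5| = √((-7)² + (24)²) = √625 = 25
|V_5V_6| = √((9)² + (-12)²) = √225 = 15
|V_6V_1| = √((-3)² + (0)²) = √9 = 3
Perimeter = 13 + 11 + 7 + 25 + 15 + 3 = 74.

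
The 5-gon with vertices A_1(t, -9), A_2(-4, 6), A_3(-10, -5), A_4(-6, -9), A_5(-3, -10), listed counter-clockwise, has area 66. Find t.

-2

Write out the shoelace sum; only the two edges meeting at A_1 involve t:
2·Area = [((-3)·(-9) − t·(-10)) + (t·6 − (-4)·(-9))] + 173
       = 16·t + 164 = 132
⇒ t = -2.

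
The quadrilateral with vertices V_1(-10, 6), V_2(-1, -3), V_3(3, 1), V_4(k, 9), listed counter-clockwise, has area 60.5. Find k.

-8

Write out the shoelace sum; only the two edges meeting at V_4 involve k:
2·Area = [(3·9 − k·1) + (k·6 − (-10)·9)] + 44
       = 5·k + 161 = 121
⇒ k = -8.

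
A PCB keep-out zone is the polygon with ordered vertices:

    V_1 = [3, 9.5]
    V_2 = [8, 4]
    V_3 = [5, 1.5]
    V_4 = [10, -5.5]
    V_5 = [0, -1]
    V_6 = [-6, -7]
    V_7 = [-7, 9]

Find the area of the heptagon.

163.5

Apply Gauss's area formula: 2A = Σ (x_i·y_{i+1} − x_{i+1}·y_i), indices taken mod 7.
Cross-terms: -64, -8, -42.5, -10, -6, -103, -93.5  ⇒  Σ = -327
Area = |Σ|/2 = 163.5.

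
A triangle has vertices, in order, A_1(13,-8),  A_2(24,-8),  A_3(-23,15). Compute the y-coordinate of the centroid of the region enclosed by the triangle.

Apply the shoelace formula. First the cross-terms c_i = x_i·y_{i+1} − x_{i+1}·y_i:
  88, 176, -11  ⇒  2A = 253, A = 126.5.
Then Σ (y_i + y_{i+1})·c_i = -253, so ȳ = -253 / (6·126.5) = -1/3.

-1/3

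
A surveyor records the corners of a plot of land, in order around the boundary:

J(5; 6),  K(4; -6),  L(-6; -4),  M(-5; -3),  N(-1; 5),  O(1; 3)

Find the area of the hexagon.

76.5

Cross-terms: -54, -52, -2, -28, -8, -9  ⇒  Σ = -153
Area = |Σ|/2 = 76.5.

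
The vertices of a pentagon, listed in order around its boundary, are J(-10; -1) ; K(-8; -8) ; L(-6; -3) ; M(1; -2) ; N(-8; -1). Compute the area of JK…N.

22

Apply the surveyor's formula: 2A = Σ (x_i·y_{i+1} − x_{i+1}·y_i), indices taken mod 5.
Σ = (72) + (-24) + (15) + (-17) + (-2) = 44
Area = |Σ|/2 = 22.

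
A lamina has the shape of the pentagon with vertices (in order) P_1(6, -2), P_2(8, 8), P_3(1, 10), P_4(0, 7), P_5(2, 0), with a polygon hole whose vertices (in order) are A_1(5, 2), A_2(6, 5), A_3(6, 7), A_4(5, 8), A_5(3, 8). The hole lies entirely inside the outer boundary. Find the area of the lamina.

Outer boundary:
Apply the shoelace formula: 2A = Σ (x_i·y_{i+1} − x_{i+1}·y_i), indices taken mod 5.
Σ = (64) + (72) + (7) + (-14) + (-4) = 125
Area = |Σ|/2 = 62.5.
Hole:
Apply the surveyor's formula: 2A = Σ (x_i·y_{i+1} − x_{i+1}·y_i), indices taken mod 5.
Σ = (13) + (12) + (13) + (16) + (-34) = 20
Area = |Σ|/2 = 10.
Net area = 62.5 − 10 = 52.5.

52.5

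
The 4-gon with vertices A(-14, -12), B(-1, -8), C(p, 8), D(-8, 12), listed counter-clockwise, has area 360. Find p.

15

The doubled signed area Σ (x_i y_{i+1} − x_{i+1} y_i) is linear in p.
With p=0 it equals 420; the coefficient of p is 20 (from the two edges through C).
So 20·p + 420 = 2·360 = 720 ⇒ p = 15.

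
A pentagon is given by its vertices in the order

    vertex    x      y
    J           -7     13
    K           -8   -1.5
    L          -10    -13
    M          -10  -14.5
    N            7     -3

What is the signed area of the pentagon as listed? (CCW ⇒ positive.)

J→K: (-7)(-1.5) − (-8)(13) = 114.5
K→L: (-8)(-13) − (-10)(-1.5) = 89
L→M: (-10)(-14.5) − (-10)(-13) = 15
M→N: (-10)(-3) − (7)(-14.5) = 131.5
N→J: (7)(13) − (-7)(-3) = 70
Σ = 420
Signed area = Σ/2 = 210 (positive ⇒ counter-clockwise traversal).

210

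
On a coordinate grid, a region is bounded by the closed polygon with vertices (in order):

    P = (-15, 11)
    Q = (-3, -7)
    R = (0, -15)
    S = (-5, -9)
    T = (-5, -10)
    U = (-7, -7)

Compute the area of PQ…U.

52

Apply the shoelace (surveyor's) formula: 2A = Σ (x_i·y_{i+1} − x_{i+1}·y_i), indices taken mod 6.
Σ = (138) + (45) + (-75) + (5) + (-35) + (-182) = -104
Area = |Σ|/2 = 52.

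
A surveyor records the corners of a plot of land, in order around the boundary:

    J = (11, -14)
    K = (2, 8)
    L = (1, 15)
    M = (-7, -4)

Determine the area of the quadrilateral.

190.5

Cross-terms: 116, 22, 101, 142  ⇒  Σ = 381
Area = |Σ|/2 = 190.5.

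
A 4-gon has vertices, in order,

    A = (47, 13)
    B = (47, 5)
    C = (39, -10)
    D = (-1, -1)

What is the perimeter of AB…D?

|AB| = √((0)² + (-8)²) = √64 = 8
|BC| = √((-8)² + (-15)²) = √289 = 17
|CD| = √((-40)² + (9)²) = √1681 = 41
|DA| = √((48)² + (14)²) = √2500 = 50
Perimeter = 8 + 17 + 41 + 50 = 116.

116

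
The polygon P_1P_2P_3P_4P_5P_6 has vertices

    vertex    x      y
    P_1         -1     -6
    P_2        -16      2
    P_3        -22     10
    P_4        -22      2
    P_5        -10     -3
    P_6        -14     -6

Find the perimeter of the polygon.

|P_1P_2| = √((-15)² + (8)²) = √289 = 17
|P_2P_3| = √((-6)² + (8)²) = √100 = 10
|P_3P_4| = √((0)² + (-8)²) = √64 = 8
|P_4P_5| = √((12)² + (-5)²) = √169 = 13
|P_5P_6| = √((-4)² + (-3)²) = √25 = 5
|P_6P_1| = √((13)² + (0)²) = √169 = 13
Perimeter = 17 + 10 + 8 + 13 + 5 + 13 = 66.

66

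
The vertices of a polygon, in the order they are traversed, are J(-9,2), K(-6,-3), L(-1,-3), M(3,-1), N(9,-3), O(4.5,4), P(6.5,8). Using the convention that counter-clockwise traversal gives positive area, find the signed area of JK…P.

Apply the shoelace formula: 2A = Σ (x_i·y_{i+1} − x_{i+1}·y_i), indices taken mod 7.
Cross-terms: 39, 15, 10, 0, 49.5, 10, 85  ⇒  Σ = 208.5
Signed area = Σ/2 = 104.25 (positive ⇒ counter-clockwise traversal).

104.25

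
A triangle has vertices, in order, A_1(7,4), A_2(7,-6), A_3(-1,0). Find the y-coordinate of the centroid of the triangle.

Apply the shoelace formula. First the cross-terms c_i = x_i·y_{i+1} − x_{i+1}·y_i:
  -70, -6, -4  ⇒  2A = -80, A = -40.
Then Σ (y_i + y_{i+1})·c_i = 160, so ȳ = 160 / (6·(-40)) = -2/3.

-2/3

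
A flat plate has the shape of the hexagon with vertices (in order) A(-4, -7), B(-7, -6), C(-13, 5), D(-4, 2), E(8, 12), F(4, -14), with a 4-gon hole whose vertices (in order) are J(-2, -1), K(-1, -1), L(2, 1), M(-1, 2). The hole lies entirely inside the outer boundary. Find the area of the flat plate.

Outer boundary:
A→B: (-4)(-6) − (-7)(-7) = -25
B→C: (-7)(5) − (-13)(-6) = -113
C→D: (-13)(2) − (-4)(5) = -6
D→E: (-4)(12) − (8)(2) = -64
E→F: (8)(-14) − (4)(12) = -160
F→A: (4)(-7) − (-4)(-14) = -84
Σ = -452
Area = |Σ|/2 = 226.
Hole:
Apply Gauss's area formula: 2A = Σ (x_i·y_{i+1} − x_{i+1}·y_i), indices taken mod 4.
Σ = (1) + (1) + (5) + (5) = 12
Area = |Σ|/2 = 6.
Net area = 226 − 6 = 220.

220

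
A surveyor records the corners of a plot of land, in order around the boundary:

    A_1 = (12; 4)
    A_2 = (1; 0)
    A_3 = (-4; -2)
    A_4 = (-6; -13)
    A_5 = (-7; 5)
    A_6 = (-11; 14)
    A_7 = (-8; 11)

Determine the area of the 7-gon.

151.5

Apply the shoelace (surveyor's) formula: 2A = Σ (x_i·y_{i+1} − x_{i+1}·y_i), indices taken mod 7.
A_1→A_2: (12)(0) − (1)(4) = -4
A_2→A_3: (1)(-2) − (-4)(0) = -2
A_3→A_4: (-4)(-13) − (-6)(-2) = 40
A_4→A_5: (-6)(5) − (-7)(-13) = -121
A_5→A_6: (-7)(14) − (-11)(5) = -43
A_6→A_7: (-11)(11) − (-8)(14) = -9
A_7→A_1: (-8)(4) − (12)(11) = -164
Σ = -303
Area = |Σ|/2 = 151.5.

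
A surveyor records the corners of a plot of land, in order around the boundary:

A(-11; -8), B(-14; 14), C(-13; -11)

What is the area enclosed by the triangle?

A→B: (-11)(14) − (-14)(-8) = -266
B→C: (-14)(-11) − (-13)(14) = 336
C→A: (-13)(-8) − (-11)(-11) = -17
Σ = 53
Area = |Σ|/2 = 26.5.

26.5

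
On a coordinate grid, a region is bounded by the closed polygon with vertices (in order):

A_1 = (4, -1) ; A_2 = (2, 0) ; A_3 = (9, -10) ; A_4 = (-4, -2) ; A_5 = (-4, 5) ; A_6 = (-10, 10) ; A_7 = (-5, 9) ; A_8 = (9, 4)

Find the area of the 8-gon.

130

Apply the surveyor's formula: 2A = Σ (x_i·y_{i+1} − x_{i+1}·y_i), indices taken mod 8.
A_1→A_2: (4)(0) − (2)(-1) = 2
A_2→A_3: (2)(-10) − (9)(0) = -20
A_3→A_4: (9)(-2) − (-4)(-10) = -58
A_4→A_5: (-4)(5) − (-4)(-2) = -28
A_5→A_6: (-4)(10) − (-10)(5) = 10
A_6→A_7: (-10)(9) − (-5)(10) = -40
A_7→A_8: (-5)(4) − (9)(9) = -101
A_8→A_1: (9)(-1) − (4)(4) = -25
Σ = -260
Area = |Σ|/2 = 130.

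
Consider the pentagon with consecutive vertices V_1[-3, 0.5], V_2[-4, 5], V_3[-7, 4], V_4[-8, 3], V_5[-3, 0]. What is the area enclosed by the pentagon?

Apply Gauss's area formula: 2A = Σ (x_i·y_{i+1} − x_{i+1}·y_i), indices taken mod 5.
Cross-terms: -13, 19, 11, 9, -1.5  ⇒  Σ = 24.5
Area = |Σ|/2 = 12.25.

12.25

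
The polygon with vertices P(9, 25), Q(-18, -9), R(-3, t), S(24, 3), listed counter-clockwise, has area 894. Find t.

Write out the shoelace sum; only the two edges meeting at R involve t:
2·Area = [((-18)·t − (-3)·(-9)) + ((-3)·3 − 24·t)] + 942
       = -42·t + 906 = 1788
⇒ t = -21.

-21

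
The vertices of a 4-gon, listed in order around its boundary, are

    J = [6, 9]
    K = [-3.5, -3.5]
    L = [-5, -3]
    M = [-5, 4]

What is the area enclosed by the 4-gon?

50.25

Apply the shoelace (surveyor's) formula: 2A = Σ (x_i·y_{i+1} − x_{i+1}·y_i), indices taken mod 4.
Cross-terms: 10.5, -7, -35, -69  ⇒  Σ = -100.5
Area = |Σ|/2 = 50.25.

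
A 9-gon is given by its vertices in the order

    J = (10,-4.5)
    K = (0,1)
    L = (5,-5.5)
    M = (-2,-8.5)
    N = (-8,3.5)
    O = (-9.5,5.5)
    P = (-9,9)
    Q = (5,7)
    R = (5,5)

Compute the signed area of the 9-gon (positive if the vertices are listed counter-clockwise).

-180.375

Σ = (10) + (-5) + (-53.5) + (-75) + (-10.75) + (-36) + (-108) + (-10) + (-72.5) = -360.75
Signed area = Σ/2 = -180.375 (negative ⇒ clockwise traversal).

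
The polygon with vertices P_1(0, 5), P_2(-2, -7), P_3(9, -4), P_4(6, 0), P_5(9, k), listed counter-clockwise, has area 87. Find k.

Write out the shoelace sum; only the two edges meeting at P_5 involve k:
2·Area = [(6·k − 9·0) + (9·5 − 0·k)] + 105
       = 6·k + 150 = 174
⇒ k = 4.

4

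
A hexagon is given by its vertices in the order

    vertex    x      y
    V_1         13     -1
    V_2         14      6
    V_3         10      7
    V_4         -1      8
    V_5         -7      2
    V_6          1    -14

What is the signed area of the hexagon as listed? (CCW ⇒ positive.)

274

Σ = (92) + (38) + (87) + (54) + (96) + (181) = 548
Signed area = Σ/2 = 274 (positive ⇒ counter-clockwise traversal).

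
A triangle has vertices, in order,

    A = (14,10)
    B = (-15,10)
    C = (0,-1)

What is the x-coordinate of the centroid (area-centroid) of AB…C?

-1/3

Apply the shoelace formula. First the cross-terms c_i = x_i·y_{i+1} − x_{i+1}·y_i:
  290, 15, 14  ⇒  2A = 319, A = 159.5.
Then Σ (x_i + x_{i+1})·c_i = -319, so x̄ = -319 / (6·159.5) = -1/3.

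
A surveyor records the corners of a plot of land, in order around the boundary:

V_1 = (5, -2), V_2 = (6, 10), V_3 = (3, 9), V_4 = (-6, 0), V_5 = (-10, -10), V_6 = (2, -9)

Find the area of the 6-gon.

175.5

Apply Gauss's area formula: 2A = Σ (x_i·y_{i+1} − x_{i+1}·y_i), indices taken mod 6.
Σ = (62) + (24) + (54) + (60) + (110) + (41) = 351
Area = |Σ|/2 = 175.5.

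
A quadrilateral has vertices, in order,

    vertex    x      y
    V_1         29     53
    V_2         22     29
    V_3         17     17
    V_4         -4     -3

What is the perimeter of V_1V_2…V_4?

|V_1V_2| = √((-7)² + (-24)²) = √625 = 25
|V_2V_3| = √((-5)² + (-12)²) = √169 = 13
|V_3V_4| = √((-21)² + (-20)²) = √841 = 29
|V_4V_1| = √((33)² + (56)²) = √4225 = 65
Perimeter = 25 + 13 + 29 + 65 = 132.

132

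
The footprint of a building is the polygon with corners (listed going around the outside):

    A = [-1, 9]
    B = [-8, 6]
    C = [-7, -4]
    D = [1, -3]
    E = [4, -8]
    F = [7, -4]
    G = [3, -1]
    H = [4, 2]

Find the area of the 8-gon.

131

Apply the surveyor's formula: 2A = Σ (x_i·y_{i+1} − x_{i+1}·y_i), indices taken mod 8.
Cross-terms: 66, 74, 25, 4, 40, 5, 10, 38  ⇒  Σ = 262
Area = |Σ|/2 = 131.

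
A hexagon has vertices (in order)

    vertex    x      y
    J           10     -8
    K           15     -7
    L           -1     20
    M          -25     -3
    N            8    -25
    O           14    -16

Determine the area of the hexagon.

882.5

Apply the shoelace formula: 2A = Σ (x_i·y_{i+1} − x_{i+1}·y_i), indices taken mod 6.
J→K: (10)(-7) − (15)(-8) = 50
K→L: (15)(20) − (-1)(-7) = 293
L→M: (-1)(-3) − (-25)(20) = 503
M→N: (-25)(-25) − (8)(-3) = 649
N→O: (8)(-16) − (14)(-25) = 222
O→J: (14)(-8) − (10)(-16) = 48
Σ = 1765
Area = |Σ|/2 = 882.5.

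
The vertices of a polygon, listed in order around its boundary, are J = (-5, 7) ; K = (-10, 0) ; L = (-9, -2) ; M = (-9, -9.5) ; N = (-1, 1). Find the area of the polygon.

68.5

Σ = (70) + (20) + (67.5) + (-18.5) + (-2) = 137
Area = |Σ|/2 = 68.5.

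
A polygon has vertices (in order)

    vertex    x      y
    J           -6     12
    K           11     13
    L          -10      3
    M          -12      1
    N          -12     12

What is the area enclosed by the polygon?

Σ = (-210) + (163) + (26) + (-132) + (-72) = -225
Area = |Σ|/2 = 112.5.

112.5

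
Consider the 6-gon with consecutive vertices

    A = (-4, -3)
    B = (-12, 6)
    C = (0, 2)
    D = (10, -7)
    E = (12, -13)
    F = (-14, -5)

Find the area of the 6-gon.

A→B: (-4)(6) − (-12)(-3) = -60
B→C: (-12)(2) − (0)(6) = -24
C→D: (0)(-7) − (10)(2) = -20
D→E: (10)(-13) − (12)(-7) = -46
E→F: (12)(-5) − (-14)(-13) = -242
F→A: (-14)(-3) − (-4)(-5) = 22
Σ = -370
Area = |Σ|/2 = 185.

185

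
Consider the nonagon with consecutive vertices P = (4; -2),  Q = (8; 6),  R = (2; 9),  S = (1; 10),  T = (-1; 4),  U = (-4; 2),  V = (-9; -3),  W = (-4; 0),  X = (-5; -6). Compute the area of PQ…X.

Apply the shoelace (surveyor's) formula: 2A = Σ (x_i·y_{i+1} − x_{i+1}·y_i), indices taken mod 9.
P→Q: (4)(6) − (8)(-2) = 40
Q→R: (8)(9) − (2)(6) = 60
R→S: (2)(10) − (1)(9) = 11
S→T: (1)(4) − (-1)(10) = 14
T→U: (-1)(2) − (-4)(4) = 14
U→V: (-4)(-3) − (-9)(2) = 30
V→W: (-9)(0) − (-4)(-3) = -12
W→X: (-4)(-6) − (-5)(0) = 24
X→P: (-5)(-2) − (4)(-6) = 34
Σ = 215
Area = |Σ|/2 = 107.5.

107.5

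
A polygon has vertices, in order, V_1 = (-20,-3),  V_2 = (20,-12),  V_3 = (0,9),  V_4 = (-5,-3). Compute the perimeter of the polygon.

98

|V_1V_2| = √((40)² + (-9)²) = √1681 = 41
|V_2V_3| = √((-20)² + (21)²) = √841 = 29
|V_3V_4| = √((-5)² + (-12)²) = √169 = 13
|V_4V_1| = √((-15)² + (0)²) = √225 = 15
Perimeter = 41 + 29 + 13 + 15 = 98.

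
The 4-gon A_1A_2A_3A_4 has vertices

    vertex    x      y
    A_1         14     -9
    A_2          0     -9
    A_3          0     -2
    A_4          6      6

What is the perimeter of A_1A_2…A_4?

|A_1A_2| = √((-14)² + (0)²) = √196 = 14
|A_2A_3| = √((0)² + (7)²) = √49 = 7
|A_3A_4| = √((6)² + (8)²) = √100 = 10
|A_4A_1| = √((8)² + (-15)²) = √289 = 17
Perimeter = 14 + 7 + 10 + 17 = 48.

48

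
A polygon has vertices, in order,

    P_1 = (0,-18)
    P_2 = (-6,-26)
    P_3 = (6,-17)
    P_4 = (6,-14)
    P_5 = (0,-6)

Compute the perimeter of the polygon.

50

|P_1P_2| = √((-6)² + (-8)²) = √100 = 10
|P_2P_3| = √((12)² + (9)²) = √225 = 15
|P_3P_4| = √((0)² + (3)²) = √9 = 3
|P_4P_5| = √((-6)² + (8)²) = √100 = 10
|P_5P_1| = √((0)² + (-12)²) = √144 = 12
Perimeter = 10 + 15 + 3 + 10 + 12 = 50.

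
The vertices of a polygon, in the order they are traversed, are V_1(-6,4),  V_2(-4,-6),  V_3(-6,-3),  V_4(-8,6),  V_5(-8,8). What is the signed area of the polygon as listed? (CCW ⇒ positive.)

-16

Apply the shoelace formula: 2A = Σ (x_i·y_{i+1} − x_{i+1}·y_i), indices taken mod 5.
Σ = (52) + (-24) + (-60) + (-16) + (16) = -32
Signed area = Σ/2 = -16 (negative ⇒ clockwise traversal).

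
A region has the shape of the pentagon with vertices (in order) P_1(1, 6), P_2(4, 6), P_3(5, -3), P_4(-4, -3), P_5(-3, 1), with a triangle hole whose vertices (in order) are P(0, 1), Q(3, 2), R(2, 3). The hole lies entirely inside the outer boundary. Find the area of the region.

57.5

Outer boundary:
Apply Gauss's area formula: 2A = Σ (x_i·y_{i+1} − x_{i+1}·y_i), indices taken mod 5.
Σ = (-18) + (-42) + (-27) + (-13) + (-19) = -119
Area = |Σ|/2 = 59.5.
Hole:
Σ = (-3) + (5) + (2) = 4
Area = |Σ|/2 = 2.
Net area = 59.5 − 2 = 57.5.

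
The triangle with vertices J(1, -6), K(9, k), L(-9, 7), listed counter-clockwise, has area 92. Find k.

2

The doubled signed area Σ (x_i y_{i+1} − x_{i+1} y_i) is linear in k.
With k=0 it equals 164; the coefficient of k is 10 (from the two edges through K).
So 10·k + 164 = 2·92 = 184 ⇒ k = 2.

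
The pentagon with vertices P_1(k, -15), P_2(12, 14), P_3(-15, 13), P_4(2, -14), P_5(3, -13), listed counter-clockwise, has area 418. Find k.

5

The doubled signed area Σ (x_i y_{i+1} − x_{i+1} y_i) is linear in k.
With k=0 it equals 701; the coefficient of k is 27 (from the two edges through P_1).
So 27·k + 701 = 2·418 = 836 ⇒ k = 5.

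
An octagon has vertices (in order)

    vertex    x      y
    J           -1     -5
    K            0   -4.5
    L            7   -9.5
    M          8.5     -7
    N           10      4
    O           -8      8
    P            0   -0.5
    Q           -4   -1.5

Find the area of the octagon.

Apply the surveyor's formula: 2A = Σ (x_i·y_{i+1} − x_{i+1}·y_i), indices taken mod 8.
J→K: (-1)(-4.5) − (0)(-5) = 4.5
K→L: (0)(-9.5) − (7)(-4.5) = 31.5
L→M: (7)(-7) − (8.5)(-9.5) = 31.75
M→N: (8.5)(4) − (10)(-7) = 104
N→O: (10)(8) − (-8)(4) = 112
O→P: (-8)(-0.5) − (0)(8) = 4
P→Q: (0)(-1.5) − (-4)(-0.5) = -2
Q→J: (-4)(-5) − (-1)(-1.5) = 18.5
Σ = 304.25
Area = |Σ|/2 = 152.125.

152.125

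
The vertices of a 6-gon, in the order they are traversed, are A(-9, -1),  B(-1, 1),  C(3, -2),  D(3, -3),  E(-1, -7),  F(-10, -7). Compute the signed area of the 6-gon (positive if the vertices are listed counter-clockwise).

Σ = (-10) + (-1) + (-3) + (-24) + (-63) + (-53) = -154
Signed area = Σ/2 = -77 (negative ⇒ clockwise traversal).

-77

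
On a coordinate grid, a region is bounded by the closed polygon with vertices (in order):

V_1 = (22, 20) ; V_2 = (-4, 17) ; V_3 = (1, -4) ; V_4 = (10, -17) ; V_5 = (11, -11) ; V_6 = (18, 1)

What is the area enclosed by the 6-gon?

550

Apply the shoelace formula: 2A = Σ (x_i·y_{i+1} − x_{i+1}·y_i), indices taken mod 6.
Cross-terms: 454, -1, 23, 77, 209, 338  ⇒  Σ = 1100
Area = |Σ|/2 = 550.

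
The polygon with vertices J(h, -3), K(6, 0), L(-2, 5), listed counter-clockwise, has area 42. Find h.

Write out the shoelace sum; only the two edges meeting at J involve h:
2·Area = [((-2)·(-3) − h·5) + (h·0 − 6·(-3))] + 30
       = -5·h + 54 = 84
⇒ h = -6.

-6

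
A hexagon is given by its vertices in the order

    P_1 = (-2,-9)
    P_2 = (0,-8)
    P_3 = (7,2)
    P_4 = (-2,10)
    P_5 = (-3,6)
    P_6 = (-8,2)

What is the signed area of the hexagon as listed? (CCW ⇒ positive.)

141

Apply the surveyor's formula: 2A = Σ (x_i·y_{i+1} − x_{i+1}·y_i), indices taken mod 6.
P_1→P_2: (-2)(-8) − (0)(-9) = 16
P_2→P_3: (0)(2) − (7)(-8) = 56
P_3→P_4: (7)(10) − (-2)(2) = 74
P_4→P_5: (-2)(6) − (-3)(10) = 18
P_5→P_6: (-3)(2) − (-8)(6) = 42
P_6→P_1: (-8)(-9) − (-2)(2) = 76
Σ = 282
Signed area = Σ/2 = 141 (positive ⇒ counter-clockwise traversal).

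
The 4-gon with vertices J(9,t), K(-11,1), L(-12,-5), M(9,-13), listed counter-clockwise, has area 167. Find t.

The doubled signed area Σ (x_i y_{i+1} − x_{i+1} y_i) is linear in t.
With t=0 it equals 394; the coefficient of t is 20 (from the two edges through J).
So 20·t + 394 = 2·167 = 334 ⇒ t = -3.

-3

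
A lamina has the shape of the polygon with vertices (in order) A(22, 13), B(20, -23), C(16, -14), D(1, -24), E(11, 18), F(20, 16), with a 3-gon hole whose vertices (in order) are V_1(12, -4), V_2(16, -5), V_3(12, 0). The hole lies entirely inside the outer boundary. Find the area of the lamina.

Outer boundary:
Apply the shoelace (surveyor's) formula: 2A = Σ (x_i·y_{i+1} − x_{i+1}·y_i), indices taken mod 6.
A→B: (22)(-23) − (20)(13) = -766
B→C: (20)(-14) − (16)(-23) = 88
C→D: (16)(-24) − (1)(-14) = -370
D→E: (1)(18) − (11)(-24) = 282
E→F: (11)(16) − (20)(18) = -184
F→A: (20)(13) − (22)(16) = -92
Σ = -1042
Area = |Σ|/2 = 521.
Hole:
Apply Gauss's area formula: 2A = Σ (x_i·y_{i+1} − x_{i+1}·y_i), indices taken mod 3.
Σ = (4) + (60) + (-48) = 16
Area = |Σ|/2 = 8.
Net area = 521 − 8 = 513.

513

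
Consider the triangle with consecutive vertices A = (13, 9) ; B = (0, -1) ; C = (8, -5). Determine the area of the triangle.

66

Apply the surveyor's formula: 2A = Σ (x_i·y_{i+1} − x_{i+1}·y_i), indices taken mod 3.
Cross-terms: -13, 8, 137  ⇒  Σ = 132
Area = |Σ|/2 = 66.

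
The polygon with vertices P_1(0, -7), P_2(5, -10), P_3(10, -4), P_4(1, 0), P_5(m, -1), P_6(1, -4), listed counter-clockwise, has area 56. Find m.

0

Write out the shoelace sum; only the two edges meeting at P_5 involve m:
2·Area = [(1·(-1) − m·0) + (m·(-4) − 1·(-1))] + 112
       = -4·m + 112 = 112
⇒ m = 0.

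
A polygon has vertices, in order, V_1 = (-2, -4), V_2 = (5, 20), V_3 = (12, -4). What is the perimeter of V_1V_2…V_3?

|V_1V_2| = √((7)² + (24)²) = √625 = 25
|V_2V_3| = √((7)² + (-24)²) = √625 = 25
|V_3V_1| = √((-14)² + (0)²) = √196 = 14
Perimeter = 25 + 25 + 14 = 64.

64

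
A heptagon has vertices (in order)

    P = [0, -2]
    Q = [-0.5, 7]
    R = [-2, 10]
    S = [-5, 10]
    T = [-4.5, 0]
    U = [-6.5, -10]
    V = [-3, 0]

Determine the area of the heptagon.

Σ = (-1) + (9) + (30) + (45) + (45) + (-30) + (6) = 104
Area = |Σ|/2 = 52.

52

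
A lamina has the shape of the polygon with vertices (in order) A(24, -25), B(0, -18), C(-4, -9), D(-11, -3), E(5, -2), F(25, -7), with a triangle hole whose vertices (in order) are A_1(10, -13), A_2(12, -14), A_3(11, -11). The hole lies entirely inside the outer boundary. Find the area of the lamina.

Outer boundary:
A→B: (24)(-18) − (0)(-25) = -432
B→C: (0)(-9) − (-4)(-18) = -72
C→D: (-4)(-3) − (-11)(-9) = -87
D→E: (-11)(-2) − (5)(-3) = 37
E→F: (5)(-7) − (25)(-2) = 15
F→A: (25)(-25) − (24)(-7) = -457
Σ = -996
Area = |Σ|/2 = 498.
Hole:
Apply the shoelace formula: 2A = Σ (x_i·y_{i+1} − x_{i+1}·y_i), indices taken mod 3.
Cross-terms: 16, 22, -33  ⇒  Σ = 5
Area = |Σ|/2 = 2.5.
Net area = 498 − 2.5 = 495.5.

495.5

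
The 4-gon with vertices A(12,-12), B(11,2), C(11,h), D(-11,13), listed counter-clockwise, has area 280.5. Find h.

14

Write out the shoelace sum; only the two edges meeting at C involve h:
2·Area = [(11·h − 11·2) + (11·13 − (-11)·h)] + 132
       = 22·h + 253 = 561
⇒ h = 14.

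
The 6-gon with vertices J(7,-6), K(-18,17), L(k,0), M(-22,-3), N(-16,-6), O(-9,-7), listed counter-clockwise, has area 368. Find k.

-24

The doubled signed area Σ (x_i y_{i+1} − x_{i+1} y_i) is linear in k.
With k=0 it equals 256; the coefficient of k is -20 (from the two edges through L).
So -20·k + 256 = 2·368 = 736 ⇒ k = -24.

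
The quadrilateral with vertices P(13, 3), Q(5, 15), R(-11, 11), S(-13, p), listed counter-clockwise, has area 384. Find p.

-11

The doubled signed area Σ (x_i y_{i+1} − x_{i+1} y_i) is linear in p.
With p=0 it equals 504; the coefficient of p is -24 (from the two edges through S).
So -24·p + 504 = 2·384 = 768 ⇒ p = -11.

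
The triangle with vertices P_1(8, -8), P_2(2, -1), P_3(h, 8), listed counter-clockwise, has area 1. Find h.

-6

The doubled signed area Σ (x_i y_{i+1} − x_{i+1} y_i) is linear in h.
With h=0 it equals -40; the coefficient of h is -7 (from the two edges through P_3).
So -7·h + -40 = 2·1 = 2 ⇒ h = -6.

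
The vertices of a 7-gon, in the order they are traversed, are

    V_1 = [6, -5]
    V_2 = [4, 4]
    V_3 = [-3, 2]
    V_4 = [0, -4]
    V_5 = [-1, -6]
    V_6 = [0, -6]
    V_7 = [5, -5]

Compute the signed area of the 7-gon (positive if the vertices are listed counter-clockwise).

Apply the shoelace formula: 2A = Σ (x_i·y_{i+1} − x_{i+1}·y_i), indices taken mod 7.
Σ = (44) + (20) + (12) + (-4) + (6) + (30) + (5) = 113
Signed area = Σ/2 = 56.5 (positive ⇒ counter-clockwise traversal).

56.5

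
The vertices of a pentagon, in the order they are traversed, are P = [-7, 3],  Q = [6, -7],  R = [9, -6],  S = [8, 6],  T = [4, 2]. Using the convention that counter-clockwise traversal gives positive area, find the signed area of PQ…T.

89

Σ = (31) + (27) + (102) + (-8) + (26) = 178
Signed area = Σ/2 = 89 (positive ⇒ counter-clockwise traversal).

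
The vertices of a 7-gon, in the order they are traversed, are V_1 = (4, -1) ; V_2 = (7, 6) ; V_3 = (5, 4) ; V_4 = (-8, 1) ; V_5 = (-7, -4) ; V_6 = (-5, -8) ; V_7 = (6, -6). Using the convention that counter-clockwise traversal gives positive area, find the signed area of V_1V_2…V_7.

118.5

Apply the shoelace (surveyor's) formula: 2A = Σ (x_i·y_{i+1} − x_{i+1}·y_i), indices taken mod 7.
Σ = (31) + (-2) + (37) + (39) + (36) + (78) + (18) = 237
Signed area = Σ/2 = 118.5 (positive ⇒ counter-clockwise traversal).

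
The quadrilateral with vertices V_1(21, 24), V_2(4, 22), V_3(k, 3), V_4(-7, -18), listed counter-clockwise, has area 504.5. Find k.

The doubled signed area Σ (x_i y_{i+1} − x_{i+1} y_i) is linear in k.
With k=0 it equals 609; the coefficient of k is -40 (from the two edges through V_3).
So -40·k + 609 = 2·504.5 = 1009 ⇒ k = -10.

-10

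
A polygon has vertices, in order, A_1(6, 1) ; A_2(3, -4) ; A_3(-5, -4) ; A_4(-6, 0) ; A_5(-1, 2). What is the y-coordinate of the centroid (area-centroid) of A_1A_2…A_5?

Apply the shoelace (surveyor's) formula. First the cross-terms c_i = x_i·y_{i+1} − x_{i+1}·y_i:
  -27, -32, -24, -12, -13  ⇒  2A = -108, A = -54.
Then Σ (y_i + y_{i+1})·c_i = 370, so ȳ = 370 / (6·(-54)) = -185/162.

-185/162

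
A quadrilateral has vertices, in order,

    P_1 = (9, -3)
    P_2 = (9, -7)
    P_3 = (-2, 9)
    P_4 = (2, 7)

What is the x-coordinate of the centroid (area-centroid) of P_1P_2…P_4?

Apply Gauss's area formula. First the cross-terms c_i = x_i·y_{i+1} − x_{i+1}·y_i:
  -36, 67, -32, -69  ⇒  2A = -70, A = -35.
Then Σ (x_i + x_{i+1})·c_i = -938, so x̄ = -938 / (6·(-35)) = 67/15.

67/15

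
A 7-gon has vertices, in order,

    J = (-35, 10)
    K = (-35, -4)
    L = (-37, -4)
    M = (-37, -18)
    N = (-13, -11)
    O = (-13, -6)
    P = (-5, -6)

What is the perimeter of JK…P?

|JK| = √((0)² + (-14)²) = √196 = 14
|KL| = √((-2)² + (0)²) = √4 = 2
|LM| = √((0)² + (-14)²) = √196 = 14
|MN| = √((24)² + (7)²) = √625 = 25
|NO| = √((0)² + (5)²) = √25 = 5
|OP| = √((8)² + (0)²) = √64 = 8
|PJ| = √((-30)² + (16)²) = √1156 = 34
Perimeter = 14 + 2 + 14 + 25 + 5 + 8 + 34 = 102.

102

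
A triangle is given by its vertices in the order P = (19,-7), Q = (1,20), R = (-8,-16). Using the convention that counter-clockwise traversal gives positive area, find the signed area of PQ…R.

Σ = (387) + (144) + (360) = 891
Signed area = Σ/2 = 445.5 (positive ⇒ counter-clockwise traversal).

445.5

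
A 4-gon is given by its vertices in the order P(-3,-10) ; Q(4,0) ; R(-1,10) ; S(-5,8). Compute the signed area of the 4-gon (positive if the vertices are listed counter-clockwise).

Σ = (40) + (40) + (42) + (74) = 196
Signed area = Σ/2 = 98 (positive ⇒ counter-clockwise traversal).

98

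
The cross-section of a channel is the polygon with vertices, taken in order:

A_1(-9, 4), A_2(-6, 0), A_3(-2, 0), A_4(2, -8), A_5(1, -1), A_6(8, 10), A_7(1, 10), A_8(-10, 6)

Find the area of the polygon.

Apply the shoelace formula: 2A = Σ (x_i·y_{i+1} − x_{i+1}·y_i), indices taken mod 8.
Cross-terms: 24, 0, 16, 6, 18, 70, 106, 14  ⇒  Σ = 254
Area = |Σ|/2 = 127.

127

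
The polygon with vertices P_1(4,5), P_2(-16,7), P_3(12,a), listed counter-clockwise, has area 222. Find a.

-18

The doubled signed area Σ (x_i y_{i+1} − x_{i+1} y_i) is linear in a.
With a=0 it equals 84; the coefficient of a is -20 (from the two edges through P_3).
So -20·a + 84 = 2·222 = 444 ⇒ a = -18.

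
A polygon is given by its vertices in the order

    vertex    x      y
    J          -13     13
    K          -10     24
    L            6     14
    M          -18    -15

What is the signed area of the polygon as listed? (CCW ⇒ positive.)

Apply the surveyor's formula: 2A = Σ (x_i·y_{i+1} − x_{i+1}·y_i), indices taken mod 4.
Cross-terms: -182, -284, 162, -429  ⇒  Σ = -733
Signed area = Σ/2 = -366.5 (negative ⇒ clockwise traversal).

-366.5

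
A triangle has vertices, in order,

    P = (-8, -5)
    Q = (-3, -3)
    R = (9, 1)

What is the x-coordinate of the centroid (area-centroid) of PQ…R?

-2/3

Apply the shoelace (surveyor's) formula. First the cross-terms c_i = x_i·y_{i+1} − x_{i+1}·y_i:
  9, 24, -37  ⇒  2A = -4, A = -2.
Then Σ (x_i + x_{i+1})·c_i = 8, so x̄ = 8 / (6·(-2)) = -2/3.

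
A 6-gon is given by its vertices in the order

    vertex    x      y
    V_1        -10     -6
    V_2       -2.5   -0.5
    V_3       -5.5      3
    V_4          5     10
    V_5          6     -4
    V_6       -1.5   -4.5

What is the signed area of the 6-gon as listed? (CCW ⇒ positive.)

-119.625

Σ = (-10) + (-10.25) + (-70) + (-80) + (-33) + (-36) = -239.25
Signed area = Σ/2 = -119.625 (negative ⇒ clockwise traversal).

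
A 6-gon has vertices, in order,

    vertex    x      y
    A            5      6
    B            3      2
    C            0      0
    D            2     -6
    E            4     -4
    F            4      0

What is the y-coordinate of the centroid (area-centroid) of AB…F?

Apply the shoelace (surveyor's) formula. First the cross-terms c_i = x_i·y_{i+1} − x_{i+1}·y_i:
  -8, 0, 0, 16, 16, 24  ⇒  2A = 48, A = 24.
Then Σ (y_i + y_{i+1})·c_i = -144, so ȳ = -144 / (6·24) = -1.

-1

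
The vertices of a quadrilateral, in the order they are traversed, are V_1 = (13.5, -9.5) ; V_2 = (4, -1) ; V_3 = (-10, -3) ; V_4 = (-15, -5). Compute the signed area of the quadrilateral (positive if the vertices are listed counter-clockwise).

Cross-terms: 24.5, -22, 5, 210  ⇒  Σ = 217.5
Signed area = Σ/2 = 108.75 (positive ⇒ counter-clockwise traversal).

108.75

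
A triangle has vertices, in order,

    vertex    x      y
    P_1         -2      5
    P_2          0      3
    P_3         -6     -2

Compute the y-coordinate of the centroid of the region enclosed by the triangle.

Apply the shoelace (surveyor's) formula. First the cross-terms c_i = x_i·y_{i+1} − x_{i+1}·y_i:
  -6, 18, -34  ⇒  2A = -22, A = -11.
Then Σ (y_i + y_{i+1})·c_i = -132, so ȳ = -132 / (6·(-11)) = 2.

2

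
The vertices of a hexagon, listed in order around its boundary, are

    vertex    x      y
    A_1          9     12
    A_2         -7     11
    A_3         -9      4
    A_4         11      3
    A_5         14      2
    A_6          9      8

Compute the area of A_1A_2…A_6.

Cross-terms: 183, 71, -71, -20, 94, 36  ⇒  Σ = 293
Area = |Σ|/2 = 146.5.

146.5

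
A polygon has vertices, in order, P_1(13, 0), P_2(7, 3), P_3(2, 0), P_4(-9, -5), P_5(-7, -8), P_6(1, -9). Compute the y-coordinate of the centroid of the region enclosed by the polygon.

-108/31

Apply the shoelace formula. First the cross-terms c_i = x_i·y_{i+1} − x_{i+1}·y_i:
  39, -6, -10, 37, 71, 117  ⇒  2A = 248, A = 124.
Then Σ (y_i + y_{i+1})·c_i = -2592, so ȳ = -2592 / (6·124) = -108/31.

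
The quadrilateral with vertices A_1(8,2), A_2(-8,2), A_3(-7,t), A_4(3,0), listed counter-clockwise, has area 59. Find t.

Write out the shoelace sum; only the two edges meeting at A_3 involve t:
2·Area = [((-8)·t − (-7)·2) + ((-7)·0 − 3·t)] + 38
       = -11·t + 52 = 118
⇒ t = -6.

-6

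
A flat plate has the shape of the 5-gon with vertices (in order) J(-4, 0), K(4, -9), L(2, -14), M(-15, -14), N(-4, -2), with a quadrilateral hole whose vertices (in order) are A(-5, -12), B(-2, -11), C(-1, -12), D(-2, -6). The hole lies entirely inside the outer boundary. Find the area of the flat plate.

127

Outer boundary:
Σ = (36) + (-38) + (-238) + (-26) + (-8) = -274
Area = |Σ|/2 = 137.
Hole:
Apply Gauss's area formula: 2A = Σ (x_i·y_{i+1} − x_{i+1}·y_i), indices taken mod 4.
Σ = (31) + (13) + (-18) + (-6) = 20
Area = |Σ|/2 = 10.
Net area = 137 − 10 = 127.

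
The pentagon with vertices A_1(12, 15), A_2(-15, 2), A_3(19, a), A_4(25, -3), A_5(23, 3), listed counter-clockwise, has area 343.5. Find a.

The doubled signed area Σ (x_i y_{i+1} − x_{i+1} y_i) is linear in a.
With a=0 it equals 607; the coefficient of a is -40 (from the two edges through A_3).
So -40·a + 607 = 2·343.5 = 687 ⇒ a = -2.

-2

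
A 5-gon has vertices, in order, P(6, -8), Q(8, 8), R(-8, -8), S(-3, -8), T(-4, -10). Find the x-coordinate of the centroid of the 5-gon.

Apply the surveyor's formula. First the cross-terms c_i = x_i·y_{i+1} − x_{i+1}·y_i:
  112, 0, 40, -2, 92  ⇒  2A = 242, A = 121.
Then Σ (x_i + x_{i+1})·c_i = 1326, so x̄ = 1326 / (6·121) = 221/121.

221/121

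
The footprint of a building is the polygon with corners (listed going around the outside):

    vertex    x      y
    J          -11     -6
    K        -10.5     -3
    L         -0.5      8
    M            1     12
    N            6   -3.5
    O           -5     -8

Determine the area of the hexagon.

164.25

Apply the shoelace (surveyor's) formula: 2A = Σ (x_i·y_{i+1} − x_{i+1}·y_i), indices taken mod 6.
Σ = (-30) + (-85.5) + (-14) + (-75.5) + (-65.5) + (-58) = -328.5
Area = |Σ|/2 = 164.25.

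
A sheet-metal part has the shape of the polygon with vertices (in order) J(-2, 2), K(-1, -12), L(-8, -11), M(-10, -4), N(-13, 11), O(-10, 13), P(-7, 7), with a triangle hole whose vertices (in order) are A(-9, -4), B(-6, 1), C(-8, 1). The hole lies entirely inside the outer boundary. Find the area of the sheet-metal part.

Outer boundary:
Apply Gauss's area formula: 2A = Σ (x_i·y_{i+1} − x_{i+1}·y_i), indices taken mod 7.
Σ = (26) + (-85) + (-78) + (-162) + (-59) + (21) + (0) = -337
Area = |Σ|/2 = 168.5.
Hole:
Cross-terms: -33, 2, 41  ⇒  Σ = 10
Area = |Σ|/2 = 5.
Net area = 168.5 − 5 = 163.5.

163.5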